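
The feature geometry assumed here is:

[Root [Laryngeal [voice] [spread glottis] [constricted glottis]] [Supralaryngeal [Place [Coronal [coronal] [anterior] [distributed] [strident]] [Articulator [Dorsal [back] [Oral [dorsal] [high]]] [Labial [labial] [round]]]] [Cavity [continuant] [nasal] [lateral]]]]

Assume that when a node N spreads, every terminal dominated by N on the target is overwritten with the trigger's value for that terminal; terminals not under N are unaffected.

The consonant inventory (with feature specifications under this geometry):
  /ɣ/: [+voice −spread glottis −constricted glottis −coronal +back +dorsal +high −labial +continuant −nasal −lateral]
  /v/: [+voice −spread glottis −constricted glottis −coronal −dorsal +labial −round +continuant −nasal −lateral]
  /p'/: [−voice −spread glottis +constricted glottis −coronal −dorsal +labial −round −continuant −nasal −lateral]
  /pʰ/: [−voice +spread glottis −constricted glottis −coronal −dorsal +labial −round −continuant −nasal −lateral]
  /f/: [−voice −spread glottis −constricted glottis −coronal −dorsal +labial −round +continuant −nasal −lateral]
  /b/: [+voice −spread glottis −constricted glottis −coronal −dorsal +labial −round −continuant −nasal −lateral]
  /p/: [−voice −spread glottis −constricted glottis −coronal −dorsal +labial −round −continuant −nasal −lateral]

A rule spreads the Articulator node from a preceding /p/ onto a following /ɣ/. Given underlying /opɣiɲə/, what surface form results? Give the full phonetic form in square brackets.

[opviɲə]

Articulator immediately or transitively dominates [back], [dorsal], [high], [labial], [round].
Spreading Articulator from /p/ onto /ɣ/ replaces those values with /p/'s: [−dorsal], [+labial], [−round]. Features outside Articulator ([voice], [spread glottis], [constricted glottis], …) stay as in /ɣ/.
This feature bundle is that of [v], so /opɣiɲə/ surfaces as [opviɲə].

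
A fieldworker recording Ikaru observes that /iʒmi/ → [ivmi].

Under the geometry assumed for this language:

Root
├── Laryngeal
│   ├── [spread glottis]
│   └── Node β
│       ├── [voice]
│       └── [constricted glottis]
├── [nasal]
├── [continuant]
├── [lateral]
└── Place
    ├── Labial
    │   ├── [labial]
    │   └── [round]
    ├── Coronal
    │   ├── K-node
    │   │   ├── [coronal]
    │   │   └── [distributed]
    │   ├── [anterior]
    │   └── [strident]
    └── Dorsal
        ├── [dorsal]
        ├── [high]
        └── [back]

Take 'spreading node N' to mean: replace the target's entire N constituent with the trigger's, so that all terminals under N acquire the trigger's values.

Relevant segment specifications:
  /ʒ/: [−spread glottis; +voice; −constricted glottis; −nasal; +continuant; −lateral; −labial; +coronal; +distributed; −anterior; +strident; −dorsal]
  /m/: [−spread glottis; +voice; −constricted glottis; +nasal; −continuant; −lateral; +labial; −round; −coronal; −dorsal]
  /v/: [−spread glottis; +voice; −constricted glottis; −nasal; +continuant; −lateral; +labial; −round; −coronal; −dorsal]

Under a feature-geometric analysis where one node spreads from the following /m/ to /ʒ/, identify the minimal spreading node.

Place

Feature comparison: [labial], [round], [coronal], [anterior], [distributed], [strident] differ between /ʒ/ and [v]; the remaining terminals match.
Tracing each changed feature up the tree, the paths first meet at Place; any lower node misses at least one of them.
If Place spreads, every terminal under it takes /m/'s value, producing [v] as observed.
[continuant], [nasal] — on which /m/ differs from /ʒ/ — are unchanged, so Root cannot have spread; the constituent is no larger than Place.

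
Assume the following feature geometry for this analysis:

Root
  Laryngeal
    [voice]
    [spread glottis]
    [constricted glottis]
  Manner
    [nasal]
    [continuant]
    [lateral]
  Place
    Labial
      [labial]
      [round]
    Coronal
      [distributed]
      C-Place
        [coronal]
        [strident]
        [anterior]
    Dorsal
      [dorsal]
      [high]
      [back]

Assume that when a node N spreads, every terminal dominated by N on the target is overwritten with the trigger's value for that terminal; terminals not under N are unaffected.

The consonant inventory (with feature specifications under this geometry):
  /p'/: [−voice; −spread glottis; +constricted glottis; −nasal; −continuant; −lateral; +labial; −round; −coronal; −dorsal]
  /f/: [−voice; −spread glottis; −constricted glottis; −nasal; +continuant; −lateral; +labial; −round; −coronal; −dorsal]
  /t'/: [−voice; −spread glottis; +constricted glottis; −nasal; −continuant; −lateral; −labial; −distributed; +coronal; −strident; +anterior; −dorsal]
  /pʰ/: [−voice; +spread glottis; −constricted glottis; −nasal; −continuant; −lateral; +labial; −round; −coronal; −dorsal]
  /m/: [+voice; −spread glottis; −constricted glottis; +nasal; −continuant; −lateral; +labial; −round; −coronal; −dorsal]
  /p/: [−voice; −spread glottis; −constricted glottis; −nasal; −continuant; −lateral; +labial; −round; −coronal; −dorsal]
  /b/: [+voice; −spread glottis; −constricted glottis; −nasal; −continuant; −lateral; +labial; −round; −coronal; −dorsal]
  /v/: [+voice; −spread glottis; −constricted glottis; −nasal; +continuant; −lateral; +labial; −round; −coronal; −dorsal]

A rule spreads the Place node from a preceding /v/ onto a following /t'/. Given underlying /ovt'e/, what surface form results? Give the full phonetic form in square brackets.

[ovp'e]

Terminals under Place in this geometry: [labial], [round], [distributed], [coronal], [strident], [anterior], [dorsal], [high], [back].
Spreading Place from /v/ onto /t'/ replaces those values with /v/'s: [+labial], [−round], [−coronal], [−dorsal]. Features outside Place ([voice], [spread glottis], [constricted glottis], …) stay as in /t'/.
This feature bundle is that of [p'], so /ovt'e/ surfaces as [ovp'e].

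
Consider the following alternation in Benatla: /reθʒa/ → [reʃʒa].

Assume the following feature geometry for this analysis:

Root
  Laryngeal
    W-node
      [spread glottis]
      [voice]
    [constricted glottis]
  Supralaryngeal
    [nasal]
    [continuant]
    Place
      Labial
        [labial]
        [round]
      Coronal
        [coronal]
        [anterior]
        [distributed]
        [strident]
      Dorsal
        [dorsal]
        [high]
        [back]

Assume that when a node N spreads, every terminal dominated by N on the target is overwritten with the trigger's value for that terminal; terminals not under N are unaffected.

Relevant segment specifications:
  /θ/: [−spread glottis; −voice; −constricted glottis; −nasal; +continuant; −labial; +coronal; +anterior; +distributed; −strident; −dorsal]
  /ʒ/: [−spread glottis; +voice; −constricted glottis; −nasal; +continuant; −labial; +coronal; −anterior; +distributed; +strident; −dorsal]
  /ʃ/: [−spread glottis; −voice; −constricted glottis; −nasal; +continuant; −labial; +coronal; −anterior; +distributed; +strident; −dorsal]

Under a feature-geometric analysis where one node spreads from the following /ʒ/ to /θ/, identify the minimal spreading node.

Coronal

/θ/ and [ʃ] differ in [anterior], [strident]; every other specified feature is identical.
In this geometry the lowest node dominating all of them is Coronal: every daughter of Coronal dominates only a proper subset, so no lower node suffices.
Delinking /θ/'s Coronal and associating /ʒ/'s Coronal gives precisely the feature bundle of [ʃ].
[voice] stays as in /θ/ although /ʒ/ differs there, so no node dominating it spread; among the remaining candidates Coronal is the lowest that derives the output.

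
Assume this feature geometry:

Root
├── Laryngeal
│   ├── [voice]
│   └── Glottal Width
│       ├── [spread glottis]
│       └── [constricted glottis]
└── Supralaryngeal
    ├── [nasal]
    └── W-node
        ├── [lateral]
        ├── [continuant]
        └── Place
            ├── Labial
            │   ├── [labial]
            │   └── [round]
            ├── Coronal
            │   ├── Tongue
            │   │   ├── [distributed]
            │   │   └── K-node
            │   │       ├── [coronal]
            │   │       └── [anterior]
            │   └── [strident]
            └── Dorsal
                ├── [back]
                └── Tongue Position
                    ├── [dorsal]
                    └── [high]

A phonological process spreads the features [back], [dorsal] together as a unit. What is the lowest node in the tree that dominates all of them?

[back]: Root → Supralaryngeal → W-node → Place → Dorsal → [back].
[dorsal] lies under Tongue Position (below Supralaryngeal).
These paths first converge at Dorsal; no daughter of Dorsal dominates all 2 features, so Dorsal is the minimal constituent.

Dorsal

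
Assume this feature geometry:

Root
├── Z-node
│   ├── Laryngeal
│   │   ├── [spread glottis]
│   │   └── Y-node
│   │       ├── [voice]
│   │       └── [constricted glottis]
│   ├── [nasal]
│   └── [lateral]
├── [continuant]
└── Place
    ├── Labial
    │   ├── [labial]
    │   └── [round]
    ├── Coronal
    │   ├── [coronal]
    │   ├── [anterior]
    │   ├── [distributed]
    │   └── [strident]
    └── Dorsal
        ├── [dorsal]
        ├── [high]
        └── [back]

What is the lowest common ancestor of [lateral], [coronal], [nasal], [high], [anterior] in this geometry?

[lateral]: Root ▹ Z-node ▹ [lateral].
[coronal]: Root ▹ Place ▹ Coronal ▹ [coronal].
[nasal] lies under Z-node (below Z-node).
[high]: Root ▹ Place ▹ Dorsal ▹ [high].
[anterior] lies under Coronal (below Place).
Root is the lowest common ancestor — every listed feature sits under it, and no single subconstituent of Root covers them all.

Root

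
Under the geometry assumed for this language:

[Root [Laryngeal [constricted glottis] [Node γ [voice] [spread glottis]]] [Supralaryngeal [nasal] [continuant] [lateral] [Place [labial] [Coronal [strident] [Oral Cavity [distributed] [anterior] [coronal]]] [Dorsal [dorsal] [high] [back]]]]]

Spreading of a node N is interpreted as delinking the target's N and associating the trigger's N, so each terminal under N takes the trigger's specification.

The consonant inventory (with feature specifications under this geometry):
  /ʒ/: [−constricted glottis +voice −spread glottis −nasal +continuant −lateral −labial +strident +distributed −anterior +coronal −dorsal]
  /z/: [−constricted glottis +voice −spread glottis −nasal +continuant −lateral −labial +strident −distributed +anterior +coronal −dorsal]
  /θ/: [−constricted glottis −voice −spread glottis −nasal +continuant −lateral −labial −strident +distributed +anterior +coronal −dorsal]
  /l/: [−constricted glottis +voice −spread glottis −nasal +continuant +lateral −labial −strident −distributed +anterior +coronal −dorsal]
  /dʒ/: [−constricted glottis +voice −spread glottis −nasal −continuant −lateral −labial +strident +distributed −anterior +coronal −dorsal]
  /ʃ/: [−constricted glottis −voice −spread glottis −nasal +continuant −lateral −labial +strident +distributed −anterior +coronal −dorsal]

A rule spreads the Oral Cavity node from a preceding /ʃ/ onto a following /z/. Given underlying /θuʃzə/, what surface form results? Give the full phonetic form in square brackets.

[θuʃʒə]

The Oral Cavity node dominates the terminals [distributed], [anterior], [coronal].
Spreading Oral Cavity from /ʃ/ onto /z/ replaces those values with /ʃ/'s: [+distributed], [−anterior], [+coronal]. Features outside Oral Cavity ([constricted glottis], [voice], [spread glottis], …) stay as in /z/.
Among the inventory, only /ʒ/ has exactly this specification, giving the surface form [θuʃʒə].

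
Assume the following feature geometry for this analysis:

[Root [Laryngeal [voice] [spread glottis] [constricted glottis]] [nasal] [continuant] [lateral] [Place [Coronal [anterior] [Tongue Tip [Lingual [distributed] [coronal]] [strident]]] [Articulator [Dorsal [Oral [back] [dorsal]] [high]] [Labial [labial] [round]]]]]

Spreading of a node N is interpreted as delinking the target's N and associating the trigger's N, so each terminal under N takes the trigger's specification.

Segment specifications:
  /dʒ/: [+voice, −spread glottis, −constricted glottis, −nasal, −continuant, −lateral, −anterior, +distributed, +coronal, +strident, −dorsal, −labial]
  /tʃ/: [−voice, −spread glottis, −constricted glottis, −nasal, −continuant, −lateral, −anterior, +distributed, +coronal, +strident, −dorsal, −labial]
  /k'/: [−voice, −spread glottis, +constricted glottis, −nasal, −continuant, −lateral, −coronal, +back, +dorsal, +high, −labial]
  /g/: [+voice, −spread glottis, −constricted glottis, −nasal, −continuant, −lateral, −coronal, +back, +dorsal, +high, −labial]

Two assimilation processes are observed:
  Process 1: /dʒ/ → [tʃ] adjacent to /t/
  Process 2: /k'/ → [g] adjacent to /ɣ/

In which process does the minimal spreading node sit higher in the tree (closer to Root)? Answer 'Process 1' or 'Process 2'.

In Process 1, [voice] changes, so the minimal spreading node is [voice] at depth 2.
In Process 2, [voice], [constricted glottis] change, so the minimal spreading node is Laryngeal at depth 1.
Laryngeal is closer to Root than [voice], so Process 2 spreads the higher node.

Process 2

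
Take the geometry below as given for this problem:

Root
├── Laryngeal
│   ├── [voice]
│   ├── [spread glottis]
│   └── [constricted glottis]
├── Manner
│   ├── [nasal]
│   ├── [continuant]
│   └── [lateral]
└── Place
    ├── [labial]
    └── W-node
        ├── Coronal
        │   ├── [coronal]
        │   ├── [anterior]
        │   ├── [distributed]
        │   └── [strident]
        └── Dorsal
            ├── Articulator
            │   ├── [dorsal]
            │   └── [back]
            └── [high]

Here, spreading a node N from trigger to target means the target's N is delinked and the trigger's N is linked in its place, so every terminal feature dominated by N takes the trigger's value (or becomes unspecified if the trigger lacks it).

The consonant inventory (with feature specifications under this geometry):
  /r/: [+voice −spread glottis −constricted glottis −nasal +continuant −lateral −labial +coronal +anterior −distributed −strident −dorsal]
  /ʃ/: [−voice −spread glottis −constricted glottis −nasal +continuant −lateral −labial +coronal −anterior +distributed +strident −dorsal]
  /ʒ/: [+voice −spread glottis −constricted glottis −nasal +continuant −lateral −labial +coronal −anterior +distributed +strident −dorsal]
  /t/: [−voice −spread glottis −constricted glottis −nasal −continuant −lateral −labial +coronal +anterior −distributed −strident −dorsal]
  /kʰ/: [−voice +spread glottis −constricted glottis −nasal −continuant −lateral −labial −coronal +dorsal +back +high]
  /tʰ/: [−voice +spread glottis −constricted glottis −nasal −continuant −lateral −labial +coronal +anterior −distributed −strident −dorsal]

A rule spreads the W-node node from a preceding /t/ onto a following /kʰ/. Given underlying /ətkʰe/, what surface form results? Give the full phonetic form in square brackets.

W-node immediately or transitively dominates [coronal], [anterior], [distributed], [strident], [dorsal], [back], [high].
Spreading W-node from /t/ onto /kʰ/ replaces those values with /t/'s: [+coronal], [+anterior], [−distributed], [−strident], [−dorsal]. Features outside W-node ([voice], [spread glottis], [constricted glottis], …) stay as in /kʰ/.
The resulting bundle matches /tʰ/ in the inventory; substituting it for /kʰ/ gives [əttʰe].

[əttʰe]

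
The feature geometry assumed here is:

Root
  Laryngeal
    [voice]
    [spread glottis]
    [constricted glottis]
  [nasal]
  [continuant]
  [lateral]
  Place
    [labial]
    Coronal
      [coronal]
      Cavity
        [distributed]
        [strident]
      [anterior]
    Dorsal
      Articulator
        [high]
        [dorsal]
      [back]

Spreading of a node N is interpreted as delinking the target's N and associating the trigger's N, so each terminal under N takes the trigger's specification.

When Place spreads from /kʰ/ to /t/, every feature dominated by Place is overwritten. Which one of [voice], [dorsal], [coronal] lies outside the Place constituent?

[voice]

The terminals dominated by Place are [labial], [coronal], [distributed], [strident], [anterior], [high], [dorsal], [back].
Spreading Place replaces [coronal], [dorsal] with the trigger's values, since each sits inside the Place constituent.
[voice] is not within the Place subtree (it hangs from Laryngeal), so /t/'s [voice] value survives.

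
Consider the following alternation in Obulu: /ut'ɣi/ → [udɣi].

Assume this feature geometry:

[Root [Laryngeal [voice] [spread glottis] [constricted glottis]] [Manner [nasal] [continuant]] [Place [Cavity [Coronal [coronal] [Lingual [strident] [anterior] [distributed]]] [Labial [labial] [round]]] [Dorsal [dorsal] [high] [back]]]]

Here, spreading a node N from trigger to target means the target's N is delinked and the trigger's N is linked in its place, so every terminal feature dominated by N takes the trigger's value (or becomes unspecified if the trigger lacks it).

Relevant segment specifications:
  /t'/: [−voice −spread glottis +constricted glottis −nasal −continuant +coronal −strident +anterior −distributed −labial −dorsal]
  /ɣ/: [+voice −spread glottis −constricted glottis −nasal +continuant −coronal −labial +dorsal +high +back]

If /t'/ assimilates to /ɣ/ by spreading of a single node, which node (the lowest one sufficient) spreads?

Laryngeal

Feature comparison: [voice], [constricted glottis] differ between /t'/ and [d]; the remaining terminals match.
Tracing each changed feature up the tree, the paths first meet at Laryngeal; any lower node misses at least one of them.
Delinking /t'/'s Laryngeal and associating /ɣ/'s Laryngeal gives precisely the feature bundle of [d].
Had Root spread, [dorsal], [coronal] would have taken /ɣ/'s values; they stay as in /t'/, confirming the spreading constituent is exactly Laryngeal.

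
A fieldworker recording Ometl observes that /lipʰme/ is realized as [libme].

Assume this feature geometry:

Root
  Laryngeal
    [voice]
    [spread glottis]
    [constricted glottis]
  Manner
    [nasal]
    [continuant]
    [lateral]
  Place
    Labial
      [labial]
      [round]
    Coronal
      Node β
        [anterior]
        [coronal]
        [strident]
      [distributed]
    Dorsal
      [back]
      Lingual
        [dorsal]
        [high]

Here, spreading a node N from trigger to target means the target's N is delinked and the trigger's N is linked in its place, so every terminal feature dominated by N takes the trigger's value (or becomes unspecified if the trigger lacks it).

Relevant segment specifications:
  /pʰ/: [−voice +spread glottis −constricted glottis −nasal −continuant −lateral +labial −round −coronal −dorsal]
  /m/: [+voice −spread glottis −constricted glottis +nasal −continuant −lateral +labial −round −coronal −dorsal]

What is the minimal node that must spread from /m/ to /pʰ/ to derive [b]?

/pʰ/ and [b] differ in [voice], [spread glottis]; every other specified feature is identical.
Tracing each changed feature up the tree, the paths first meet at Laryngeal; any lower node misses at least one of them.
Delinking /pʰ/'s Laryngeal and associating /m/'s Laryngeal gives precisely the feature bundle of [b].
[nasal] — on which /m/ differs from /pʰ/ — is unchanged, so Root cannot have spread; the constituent is no larger than Laryngeal.

Laryngeal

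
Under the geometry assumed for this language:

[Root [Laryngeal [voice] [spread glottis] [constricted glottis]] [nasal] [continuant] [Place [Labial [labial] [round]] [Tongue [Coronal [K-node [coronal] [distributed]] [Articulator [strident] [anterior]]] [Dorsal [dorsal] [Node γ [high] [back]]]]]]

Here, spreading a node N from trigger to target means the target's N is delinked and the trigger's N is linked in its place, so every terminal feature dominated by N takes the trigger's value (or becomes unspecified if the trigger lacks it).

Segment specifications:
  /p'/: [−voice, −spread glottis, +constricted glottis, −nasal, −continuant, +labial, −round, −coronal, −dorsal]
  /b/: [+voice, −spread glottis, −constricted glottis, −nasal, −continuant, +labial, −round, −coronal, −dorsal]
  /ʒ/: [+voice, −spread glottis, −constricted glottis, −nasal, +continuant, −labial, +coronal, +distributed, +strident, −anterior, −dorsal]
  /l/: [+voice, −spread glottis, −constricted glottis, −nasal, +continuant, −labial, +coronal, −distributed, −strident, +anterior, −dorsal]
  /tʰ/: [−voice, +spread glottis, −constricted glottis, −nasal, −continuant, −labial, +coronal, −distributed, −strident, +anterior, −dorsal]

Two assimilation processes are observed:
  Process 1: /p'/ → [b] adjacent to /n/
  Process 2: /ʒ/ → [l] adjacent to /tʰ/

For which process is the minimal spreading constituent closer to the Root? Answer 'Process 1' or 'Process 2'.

Process 1

Process 1 alters [voice], [constricted glottis]; the lowest common ancestor is Laryngeal (depth 1 from Root).
In Process 2, [anterior], [distributed], [strident] change, so the minimal spreading node is Coronal at depth 3.
Laryngeal is closer to Root than Coronal, so Process 1 spreads the higher node.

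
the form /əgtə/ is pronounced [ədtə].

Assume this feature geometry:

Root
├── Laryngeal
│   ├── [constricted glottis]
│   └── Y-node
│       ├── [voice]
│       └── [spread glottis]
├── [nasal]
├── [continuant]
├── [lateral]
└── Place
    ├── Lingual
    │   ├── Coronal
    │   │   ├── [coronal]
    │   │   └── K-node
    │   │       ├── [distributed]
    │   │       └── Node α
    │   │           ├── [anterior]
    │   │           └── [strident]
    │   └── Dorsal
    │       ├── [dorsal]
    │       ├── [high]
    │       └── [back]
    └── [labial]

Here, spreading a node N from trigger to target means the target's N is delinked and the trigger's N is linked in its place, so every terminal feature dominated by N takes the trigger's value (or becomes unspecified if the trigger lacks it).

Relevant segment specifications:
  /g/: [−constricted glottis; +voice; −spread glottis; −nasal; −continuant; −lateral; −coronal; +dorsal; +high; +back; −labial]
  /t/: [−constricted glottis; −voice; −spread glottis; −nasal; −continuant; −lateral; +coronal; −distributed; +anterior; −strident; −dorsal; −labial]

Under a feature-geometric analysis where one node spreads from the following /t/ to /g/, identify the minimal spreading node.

Lingual

Comparing /g/ with its surface form [d], the features that change are [coronal], [anterior], [distributed], [strident], [dorsal], [high], [back].
Tracing each changed feature up the tree, the paths first meet at Lingual; any lower node misses at least one of them.
Delinking /g/'s Lingual and associating /t/'s Lingual gives precisely the feature bundle of [d].
[voice] stays as in /g/ although /t/ differs there, so no node dominating it spread; among the remaining candidates Lingual is the lowest that derives the output.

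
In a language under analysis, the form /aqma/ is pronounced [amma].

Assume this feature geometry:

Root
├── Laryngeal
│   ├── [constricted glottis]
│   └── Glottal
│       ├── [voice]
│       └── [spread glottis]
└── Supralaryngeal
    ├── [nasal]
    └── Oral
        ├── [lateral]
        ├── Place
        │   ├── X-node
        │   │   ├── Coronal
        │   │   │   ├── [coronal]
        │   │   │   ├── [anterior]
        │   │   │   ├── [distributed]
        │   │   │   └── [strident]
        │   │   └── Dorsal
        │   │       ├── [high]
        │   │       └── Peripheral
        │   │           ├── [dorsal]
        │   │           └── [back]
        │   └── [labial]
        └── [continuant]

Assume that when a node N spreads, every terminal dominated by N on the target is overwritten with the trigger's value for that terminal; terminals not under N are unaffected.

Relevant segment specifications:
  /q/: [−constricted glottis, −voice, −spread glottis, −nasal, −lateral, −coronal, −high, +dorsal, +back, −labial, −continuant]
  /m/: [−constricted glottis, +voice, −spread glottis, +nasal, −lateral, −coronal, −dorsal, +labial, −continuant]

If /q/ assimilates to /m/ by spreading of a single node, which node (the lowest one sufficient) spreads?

Comparing /q/ with its surface form [m], the features that change are [voice], [nasal], [labial], [dorsal], [high], [back].
The smallest constituent containing every changed terminal is Root — each of its daughters lacks at least one of the affected features.
Delinking /q/'s Root and associating /m/'s Root gives precisely the feature bundle of [m].

Root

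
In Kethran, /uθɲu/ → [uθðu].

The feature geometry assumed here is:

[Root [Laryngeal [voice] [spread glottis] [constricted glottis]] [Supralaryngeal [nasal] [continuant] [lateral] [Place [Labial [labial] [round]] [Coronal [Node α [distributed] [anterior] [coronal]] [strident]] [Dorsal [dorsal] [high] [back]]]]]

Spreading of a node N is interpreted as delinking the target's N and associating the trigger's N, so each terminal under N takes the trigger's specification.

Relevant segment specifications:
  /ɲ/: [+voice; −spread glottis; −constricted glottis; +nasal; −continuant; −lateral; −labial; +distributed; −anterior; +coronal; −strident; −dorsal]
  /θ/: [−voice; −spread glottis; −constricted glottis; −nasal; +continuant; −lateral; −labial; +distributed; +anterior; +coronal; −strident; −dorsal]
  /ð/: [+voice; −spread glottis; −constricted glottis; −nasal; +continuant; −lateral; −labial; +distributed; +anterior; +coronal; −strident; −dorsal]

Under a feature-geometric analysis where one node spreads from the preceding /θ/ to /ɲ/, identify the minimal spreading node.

The alternation /ɲ/ → [ð] changes [nasal], [continuant], [anterior] and nothing else.
In this geometry the lowest node dominating all of them is Supralaryngeal: every daughter of Supralaryngeal dominates only a proper subset, so no lower node suffices.
Delinking /ɲ/'s Supralaryngeal and associating /θ/'s Supralaryngeal gives precisely the feature bundle of [ð].
[voice] — on which /θ/ differs from /ɲ/ — is unchanged, so Root cannot have spread; the constituent is no larger than Supralaryngeal.

Supralaryngeal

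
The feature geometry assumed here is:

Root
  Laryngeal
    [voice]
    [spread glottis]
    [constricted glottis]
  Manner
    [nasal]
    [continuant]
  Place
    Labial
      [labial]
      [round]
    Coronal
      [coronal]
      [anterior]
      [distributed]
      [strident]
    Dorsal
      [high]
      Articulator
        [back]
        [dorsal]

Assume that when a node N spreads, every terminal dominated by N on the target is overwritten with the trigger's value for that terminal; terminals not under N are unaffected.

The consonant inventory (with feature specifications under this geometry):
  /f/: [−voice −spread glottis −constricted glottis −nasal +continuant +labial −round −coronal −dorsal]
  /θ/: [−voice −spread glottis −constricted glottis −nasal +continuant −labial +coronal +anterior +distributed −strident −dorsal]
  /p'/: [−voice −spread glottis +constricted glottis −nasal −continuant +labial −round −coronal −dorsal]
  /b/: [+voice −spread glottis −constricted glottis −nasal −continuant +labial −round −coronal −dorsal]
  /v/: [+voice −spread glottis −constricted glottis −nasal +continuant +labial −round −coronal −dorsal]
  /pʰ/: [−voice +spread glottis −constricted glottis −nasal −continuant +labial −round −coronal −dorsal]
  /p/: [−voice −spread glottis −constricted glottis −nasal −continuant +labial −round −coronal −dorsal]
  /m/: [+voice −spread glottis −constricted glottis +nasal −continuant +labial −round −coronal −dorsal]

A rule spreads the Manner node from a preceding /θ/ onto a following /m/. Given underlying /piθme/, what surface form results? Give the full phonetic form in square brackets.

[piθve]

The Manner node dominates the terminals [nasal], [continuant].
Spreading Manner from /θ/ onto /m/ replaces those values with /θ/'s: [−nasal], [+continuant]. Features outside Manner ([voice], [spread glottis], [constricted glottis], …) stay as in /m/.
This feature bundle is that of [v], so /piθme/ surfaces as [piθve].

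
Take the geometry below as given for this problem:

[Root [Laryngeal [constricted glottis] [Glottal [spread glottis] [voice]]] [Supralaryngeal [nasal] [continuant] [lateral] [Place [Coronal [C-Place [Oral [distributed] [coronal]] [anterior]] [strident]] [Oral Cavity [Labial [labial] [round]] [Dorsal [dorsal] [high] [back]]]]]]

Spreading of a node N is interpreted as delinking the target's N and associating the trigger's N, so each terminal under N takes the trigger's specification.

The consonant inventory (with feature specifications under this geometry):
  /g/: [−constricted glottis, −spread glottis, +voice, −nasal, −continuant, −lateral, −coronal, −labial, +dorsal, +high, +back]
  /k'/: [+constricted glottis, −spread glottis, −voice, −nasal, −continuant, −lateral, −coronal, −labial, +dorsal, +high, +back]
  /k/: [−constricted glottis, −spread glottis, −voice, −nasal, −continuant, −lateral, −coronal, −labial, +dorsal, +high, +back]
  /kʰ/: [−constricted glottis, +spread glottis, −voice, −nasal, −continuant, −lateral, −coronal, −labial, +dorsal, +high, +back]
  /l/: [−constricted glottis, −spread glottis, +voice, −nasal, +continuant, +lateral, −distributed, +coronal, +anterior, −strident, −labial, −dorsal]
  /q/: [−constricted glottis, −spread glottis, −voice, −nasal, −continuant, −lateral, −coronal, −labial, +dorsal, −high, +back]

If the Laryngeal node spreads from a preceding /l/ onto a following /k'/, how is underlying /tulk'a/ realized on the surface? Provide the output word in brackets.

Terminals under Laryngeal in this geometry: [constricted glottis], [spread glottis], [voice].
The target acquires /l/'s values for everything under Laryngeal — [−constricted glottis], [−spread glottis], [+voice] — while keeping its own [nasal], [continuant], [lateral], ….
The resulting bundle matches /g/ in the inventory; substituting it for /k'/ gives [tulga].

[tulga]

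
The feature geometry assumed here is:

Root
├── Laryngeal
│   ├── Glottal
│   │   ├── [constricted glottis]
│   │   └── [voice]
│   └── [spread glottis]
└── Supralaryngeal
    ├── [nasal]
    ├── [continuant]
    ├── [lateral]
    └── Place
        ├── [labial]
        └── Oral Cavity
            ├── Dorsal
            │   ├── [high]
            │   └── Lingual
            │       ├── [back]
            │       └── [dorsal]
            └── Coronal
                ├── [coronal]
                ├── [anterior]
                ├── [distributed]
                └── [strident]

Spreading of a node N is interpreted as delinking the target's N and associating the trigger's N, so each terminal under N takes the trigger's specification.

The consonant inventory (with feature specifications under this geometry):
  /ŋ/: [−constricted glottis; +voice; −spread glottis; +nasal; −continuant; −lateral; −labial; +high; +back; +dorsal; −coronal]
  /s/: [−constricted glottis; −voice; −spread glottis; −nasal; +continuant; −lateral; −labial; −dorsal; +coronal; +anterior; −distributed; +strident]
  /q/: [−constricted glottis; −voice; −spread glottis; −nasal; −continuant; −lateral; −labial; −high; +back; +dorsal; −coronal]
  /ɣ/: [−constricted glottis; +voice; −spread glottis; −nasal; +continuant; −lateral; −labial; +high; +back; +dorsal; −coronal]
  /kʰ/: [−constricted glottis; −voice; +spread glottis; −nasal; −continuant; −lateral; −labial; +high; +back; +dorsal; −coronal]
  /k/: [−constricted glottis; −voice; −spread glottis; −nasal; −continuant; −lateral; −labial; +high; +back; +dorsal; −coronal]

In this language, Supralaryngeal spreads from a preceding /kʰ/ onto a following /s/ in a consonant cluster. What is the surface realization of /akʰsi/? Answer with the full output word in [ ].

[akʰki]

Terminals under Supralaryngeal in this geometry: [nasal], [continuant], [lateral], [labial], [high], [back], [dorsal], [coronal], [anterior], [distributed], [strident].
The target acquires /kʰ/'s values for everything under Supralaryngeal — [−nasal], [−continuant], [−lateral], [−labial], [+high], [+back], [+dorsal], [−coronal] — while keeping its own [constricted glottis], [voice], [spread glottis].
This feature bundle is that of [k], so /akʰsi/ surfaces as [akʰki].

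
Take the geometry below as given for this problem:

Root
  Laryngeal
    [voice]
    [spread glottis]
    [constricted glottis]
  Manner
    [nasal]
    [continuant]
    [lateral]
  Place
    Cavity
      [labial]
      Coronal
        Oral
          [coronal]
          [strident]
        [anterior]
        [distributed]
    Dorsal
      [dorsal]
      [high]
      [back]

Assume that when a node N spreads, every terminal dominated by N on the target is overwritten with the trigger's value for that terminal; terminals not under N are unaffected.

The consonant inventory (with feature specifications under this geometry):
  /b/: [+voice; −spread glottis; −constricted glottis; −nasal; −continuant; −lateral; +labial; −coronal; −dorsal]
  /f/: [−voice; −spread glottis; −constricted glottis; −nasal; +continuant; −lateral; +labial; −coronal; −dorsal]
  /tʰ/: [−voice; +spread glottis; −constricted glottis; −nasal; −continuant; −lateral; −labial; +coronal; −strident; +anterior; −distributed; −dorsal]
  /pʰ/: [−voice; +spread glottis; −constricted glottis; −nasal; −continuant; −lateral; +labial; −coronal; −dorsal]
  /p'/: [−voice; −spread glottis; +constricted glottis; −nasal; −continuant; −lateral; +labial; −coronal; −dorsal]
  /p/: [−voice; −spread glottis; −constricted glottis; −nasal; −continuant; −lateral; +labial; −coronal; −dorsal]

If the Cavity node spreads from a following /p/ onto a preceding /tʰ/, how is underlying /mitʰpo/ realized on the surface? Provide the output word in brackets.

Cavity immediately or transitively dominates [labial], [coronal], [strident], [anterior], [distributed].
The target acquires /p/'s values for everything under Cavity — [+labial], [−coronal] — while keeping its own [voice], [spread glottis], [constricted glottis], ….
The resulting bundle matches /pʰ/ in the inventory; substituting it for /tʰ/ gives [mipʰpo].

[mipʰpo]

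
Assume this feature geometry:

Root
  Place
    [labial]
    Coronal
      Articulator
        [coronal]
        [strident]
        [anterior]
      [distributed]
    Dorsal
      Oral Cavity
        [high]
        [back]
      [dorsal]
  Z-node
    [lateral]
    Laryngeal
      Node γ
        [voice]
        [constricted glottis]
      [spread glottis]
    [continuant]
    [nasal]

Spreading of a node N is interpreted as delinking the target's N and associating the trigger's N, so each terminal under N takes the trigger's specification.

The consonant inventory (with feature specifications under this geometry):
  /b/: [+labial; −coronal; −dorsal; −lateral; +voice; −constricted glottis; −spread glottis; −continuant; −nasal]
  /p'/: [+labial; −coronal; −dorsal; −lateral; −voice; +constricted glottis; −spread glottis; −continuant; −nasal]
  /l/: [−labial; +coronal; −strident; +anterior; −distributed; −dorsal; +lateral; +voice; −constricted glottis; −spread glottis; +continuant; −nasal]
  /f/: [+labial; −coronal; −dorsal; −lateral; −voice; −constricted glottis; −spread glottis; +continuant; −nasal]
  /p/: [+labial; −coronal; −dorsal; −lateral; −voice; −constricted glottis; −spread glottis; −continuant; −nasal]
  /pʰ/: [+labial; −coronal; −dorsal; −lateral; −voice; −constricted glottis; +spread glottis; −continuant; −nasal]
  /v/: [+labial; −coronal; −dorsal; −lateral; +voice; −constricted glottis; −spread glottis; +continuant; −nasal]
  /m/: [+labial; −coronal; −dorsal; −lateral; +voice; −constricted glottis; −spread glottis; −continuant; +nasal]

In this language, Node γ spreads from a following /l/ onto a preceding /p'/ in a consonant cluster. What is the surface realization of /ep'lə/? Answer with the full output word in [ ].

The Node γ node dominates the terminals [voice], [constricted glottis].
Spreading Node γ from /l/ onto /p'/ replaces those values with /l/'s: [+voice], [−constricted glottis]. Features outside Node γ ([labial], [coronal], [dorsal], …) stay as in /p'/.
The resulting bundle matches /b/ in the inventory; substituting it for /p'/ gives [eblə].

[eblə]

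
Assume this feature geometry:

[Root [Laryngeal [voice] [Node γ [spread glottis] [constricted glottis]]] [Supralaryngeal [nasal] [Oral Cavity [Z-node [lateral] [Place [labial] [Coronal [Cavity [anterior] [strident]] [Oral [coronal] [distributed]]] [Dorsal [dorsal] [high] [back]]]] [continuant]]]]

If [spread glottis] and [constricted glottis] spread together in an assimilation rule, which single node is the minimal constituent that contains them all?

[spread glottis]: Root ▹ Laryngeal ▹ Node γ ▹ [spread glottis].
[constricted glottis]: Root ▹ Laryngeal ▹ Node γ ▹ [constricted glottis].
Node γ is the lowest common ancestor — every listed feature sits under it, and no single subconstituent of Node γ covers them all.

Node γ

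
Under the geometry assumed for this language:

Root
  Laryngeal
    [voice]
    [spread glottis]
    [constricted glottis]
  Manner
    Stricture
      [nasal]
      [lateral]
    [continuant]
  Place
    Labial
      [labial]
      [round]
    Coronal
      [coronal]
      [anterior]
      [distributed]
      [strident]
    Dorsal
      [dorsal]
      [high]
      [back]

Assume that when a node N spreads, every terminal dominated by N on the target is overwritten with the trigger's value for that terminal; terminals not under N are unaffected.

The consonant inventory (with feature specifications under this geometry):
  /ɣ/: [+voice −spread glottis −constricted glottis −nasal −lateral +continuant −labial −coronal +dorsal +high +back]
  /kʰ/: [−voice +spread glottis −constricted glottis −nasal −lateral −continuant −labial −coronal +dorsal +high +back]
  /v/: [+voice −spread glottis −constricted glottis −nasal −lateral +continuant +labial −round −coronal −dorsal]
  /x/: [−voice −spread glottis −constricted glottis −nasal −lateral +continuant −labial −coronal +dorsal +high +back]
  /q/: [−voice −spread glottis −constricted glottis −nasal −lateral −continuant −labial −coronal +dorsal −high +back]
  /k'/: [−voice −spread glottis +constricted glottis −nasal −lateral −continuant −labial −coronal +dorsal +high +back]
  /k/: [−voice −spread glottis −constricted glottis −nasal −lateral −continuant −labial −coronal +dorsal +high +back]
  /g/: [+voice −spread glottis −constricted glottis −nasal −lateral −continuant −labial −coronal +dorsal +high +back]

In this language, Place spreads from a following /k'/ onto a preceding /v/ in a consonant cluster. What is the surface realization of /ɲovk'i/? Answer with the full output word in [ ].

[ɲoɣk'i]

Terminals under Place in this geometry: [labial], [round], [coronal], [anterior], [distributed], [strident], [dorsal], [high], [back].
The target acquires /k'/'s values for everything under Place — [−labial], [−coronal], [+dorsal], [+high], [+back] — while keeping its own [voice], [spread glottis], [constricted glottis], ….
The resulting bundle matches /ɣ/ in the inventory; substituting it for /v/ gives [ɲoɣk'i].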